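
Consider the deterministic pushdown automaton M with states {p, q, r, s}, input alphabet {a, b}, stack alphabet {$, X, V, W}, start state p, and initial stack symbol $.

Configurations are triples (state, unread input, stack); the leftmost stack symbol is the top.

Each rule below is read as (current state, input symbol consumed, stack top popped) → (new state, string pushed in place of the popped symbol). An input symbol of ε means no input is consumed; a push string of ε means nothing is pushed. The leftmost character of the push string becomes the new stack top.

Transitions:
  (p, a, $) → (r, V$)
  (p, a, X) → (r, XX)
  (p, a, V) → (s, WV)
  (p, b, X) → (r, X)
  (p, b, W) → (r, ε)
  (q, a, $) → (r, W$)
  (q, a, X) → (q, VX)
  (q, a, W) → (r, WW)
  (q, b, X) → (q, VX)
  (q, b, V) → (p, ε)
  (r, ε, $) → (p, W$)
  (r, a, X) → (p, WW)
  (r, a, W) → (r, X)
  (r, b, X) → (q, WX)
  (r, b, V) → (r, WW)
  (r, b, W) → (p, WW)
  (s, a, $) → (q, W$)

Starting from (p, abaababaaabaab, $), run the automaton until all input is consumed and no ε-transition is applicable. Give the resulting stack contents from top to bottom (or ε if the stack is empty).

WWXW$

(p, abaababaaabaab, $)
  read a, top $: go to r, push V$ → (r, baababaaabaab, V$)
  read b, top V: go to r, push WW → (r, aababaaabaab, WW$)
  read a, top W: go to r, push X → (r, ababaaabaab, XW$)
  read a, top X: go to p, push WW → (p, babaaabaab, WWW$)
  read b, top W: go to r, push ε → (r, abaaabaab, WW$)
  read a, top W: go to r, push X → (r, baaabaab, XW$)
  read b, top X: go to q, push WX → (q, aaabaab, WXW$)
  read a, top W: go to r, push WW → (r, aabaab, WWXW$)
  read a, top W: go to r, push X → (r, abaab, XWXW$)
  read a, top X: go to p, push WW → (p, baab, WWWXW$)
  read b, top W: go to r, push ε → (r, aab, WWXW$)
  read a, top W: go to r, push X → (r, ab, XWXW$)
  read a, top X: go to p, push WW → (p, b, WWWXW$)
  read b, top W: go to r, push ε → (r, ε, WWXW$)
All input consumed in state r with stack WWXW$.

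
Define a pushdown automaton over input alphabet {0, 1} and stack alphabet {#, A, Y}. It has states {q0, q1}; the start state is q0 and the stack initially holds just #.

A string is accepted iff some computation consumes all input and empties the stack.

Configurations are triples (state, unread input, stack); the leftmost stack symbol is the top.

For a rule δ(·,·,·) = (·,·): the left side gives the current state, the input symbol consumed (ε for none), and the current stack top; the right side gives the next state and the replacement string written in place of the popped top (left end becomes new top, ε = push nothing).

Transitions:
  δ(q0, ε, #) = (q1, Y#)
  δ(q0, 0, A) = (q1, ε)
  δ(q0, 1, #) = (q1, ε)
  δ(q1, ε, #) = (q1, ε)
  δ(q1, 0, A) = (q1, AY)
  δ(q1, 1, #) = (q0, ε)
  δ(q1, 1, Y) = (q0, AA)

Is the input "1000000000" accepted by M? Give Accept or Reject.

Reject

No computation consumes all input and empties the stack.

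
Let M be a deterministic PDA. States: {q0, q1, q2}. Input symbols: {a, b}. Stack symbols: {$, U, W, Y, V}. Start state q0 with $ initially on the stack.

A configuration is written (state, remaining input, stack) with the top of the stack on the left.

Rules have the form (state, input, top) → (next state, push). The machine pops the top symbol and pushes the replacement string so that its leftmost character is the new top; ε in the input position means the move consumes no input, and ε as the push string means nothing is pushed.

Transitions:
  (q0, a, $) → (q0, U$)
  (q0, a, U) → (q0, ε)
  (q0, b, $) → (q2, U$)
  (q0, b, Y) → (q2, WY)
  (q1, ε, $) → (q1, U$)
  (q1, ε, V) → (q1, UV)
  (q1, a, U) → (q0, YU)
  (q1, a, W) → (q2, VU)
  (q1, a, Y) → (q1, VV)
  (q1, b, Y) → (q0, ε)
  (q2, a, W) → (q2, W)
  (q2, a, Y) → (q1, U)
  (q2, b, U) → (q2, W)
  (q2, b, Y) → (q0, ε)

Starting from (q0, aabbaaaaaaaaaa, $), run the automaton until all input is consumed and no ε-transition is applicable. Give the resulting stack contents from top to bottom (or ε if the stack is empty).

W$

(q0, aabbaaaaaaaaaa, $)
  read a, top $: go to q0, push U$ → (q0, abbaaaaaaaaaa, U$)
  read a, top U: go to q0, push ε → (q0, bbaaaaaaaaaa, $)
  read b, top $: go to q2, push U$ → (q2, baaaaaaaaaa, U$)
  read b, top U: go to q2, push W → (q2, aaaaaaaaaa, W$)
  read a, top W: go to q2, push W → (q2, aaaaaaaaa, W$)
  read a, top W: go to q2, push W → (q2, aaaaaaaa, W$)
  read a, top W: go to q2, push W → (q2, aaaaaaa, W$)
  read a, top W: go to q2, push W → (q2, aaaaaa, W$)
  read a, top W: go to q2, push W → (q2, aaaaa, W$)
  read a, top W: go to q2, push W → (q2, aaaa, W$)
  read a, top W: go to q2, push W → (q2, aaa, W$)
  read a, top W: go to q2, push W → (q2, aa, W$)
  read a, top W: go to q2, push W → (q2, a, W$)
  read a, top W: go to q2, push W → (q2, ε, W$)
All input consumed in state q2 with stack W$.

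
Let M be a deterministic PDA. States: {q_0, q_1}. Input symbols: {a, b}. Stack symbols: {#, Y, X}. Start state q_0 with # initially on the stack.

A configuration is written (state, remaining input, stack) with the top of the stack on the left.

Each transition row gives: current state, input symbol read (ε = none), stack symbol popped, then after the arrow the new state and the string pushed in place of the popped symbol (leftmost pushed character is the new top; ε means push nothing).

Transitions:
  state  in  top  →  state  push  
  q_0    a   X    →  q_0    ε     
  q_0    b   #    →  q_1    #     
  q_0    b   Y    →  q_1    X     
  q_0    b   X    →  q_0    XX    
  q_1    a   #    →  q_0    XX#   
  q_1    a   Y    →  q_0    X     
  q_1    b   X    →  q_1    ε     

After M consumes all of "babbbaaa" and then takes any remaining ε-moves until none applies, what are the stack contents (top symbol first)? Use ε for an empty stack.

(q_0, babbbaaa, #) ⊢ (q_1, abbbaaa, #) ⊢ (q_0, bbbaaa, XX#) ⊢ (q_0, bbaaa, XXX#) ⊢ (q_0, baaa, XXXX#) ⊢ (q_0, aaa, XXXXX#) ⊢ (q_0, aa, XXXX#) ⊢ (q_0, a, XXX#) ⊢ (q_0, ε, XX#)
All input consumed in state q_0 with stack XX#.

XX#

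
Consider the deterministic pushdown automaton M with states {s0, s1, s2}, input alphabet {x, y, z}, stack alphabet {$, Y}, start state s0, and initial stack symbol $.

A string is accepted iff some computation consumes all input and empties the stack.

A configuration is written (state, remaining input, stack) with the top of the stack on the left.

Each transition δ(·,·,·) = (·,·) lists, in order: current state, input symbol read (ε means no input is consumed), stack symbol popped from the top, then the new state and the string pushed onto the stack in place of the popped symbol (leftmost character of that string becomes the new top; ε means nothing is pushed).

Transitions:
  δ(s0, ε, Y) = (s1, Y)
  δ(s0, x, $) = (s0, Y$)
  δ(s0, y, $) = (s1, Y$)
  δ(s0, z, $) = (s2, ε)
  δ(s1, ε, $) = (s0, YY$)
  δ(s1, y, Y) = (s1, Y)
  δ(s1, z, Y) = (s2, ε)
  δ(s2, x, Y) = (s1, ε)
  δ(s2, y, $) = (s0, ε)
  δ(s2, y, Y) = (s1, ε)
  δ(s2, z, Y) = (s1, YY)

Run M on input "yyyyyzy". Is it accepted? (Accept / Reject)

(s0, yyyyyzy, $) ⊢ (s1, yyyyzy, Y$) ⊢ (s1, yyyzy, Y$) ⊢ (s1, yyzy, Y$) ⊢ (s1, yzy, Y$) ⊢ (s1, zy, Y$) ⊢ (s2, y, $) ⊢ (s0, ε, ε)
All input consumed and the stack is empty.

Accept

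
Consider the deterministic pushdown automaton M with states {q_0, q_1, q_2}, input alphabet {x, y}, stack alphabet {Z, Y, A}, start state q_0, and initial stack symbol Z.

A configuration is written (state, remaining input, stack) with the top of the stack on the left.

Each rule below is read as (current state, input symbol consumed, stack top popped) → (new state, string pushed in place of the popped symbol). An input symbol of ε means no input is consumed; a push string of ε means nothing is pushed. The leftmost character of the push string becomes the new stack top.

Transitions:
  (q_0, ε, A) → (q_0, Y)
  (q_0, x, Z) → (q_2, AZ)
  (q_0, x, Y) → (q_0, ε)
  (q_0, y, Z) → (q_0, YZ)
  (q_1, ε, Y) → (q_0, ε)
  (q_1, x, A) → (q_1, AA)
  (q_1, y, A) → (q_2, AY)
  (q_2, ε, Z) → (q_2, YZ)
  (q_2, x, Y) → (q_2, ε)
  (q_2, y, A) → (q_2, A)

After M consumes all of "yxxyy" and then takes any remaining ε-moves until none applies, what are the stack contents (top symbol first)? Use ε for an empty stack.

(q_0, yxxyy, Z)
  read y, top Z: go to q_0, push YZ → (q_0, xxyy, YZ)
  read x, top Y: go to q_0, push ε → (q_0, xyy, Z)
  read x, top Z: go to q_2, push AZ → (q_2, yy, AZ)
  read y, top A: go to q_2, push A → (q_2, y, AZ)
  read y, top A: go to q_2, push A → (q_2, ε, AZ)
All input consumed in state q_2 with stack AZ.

AZ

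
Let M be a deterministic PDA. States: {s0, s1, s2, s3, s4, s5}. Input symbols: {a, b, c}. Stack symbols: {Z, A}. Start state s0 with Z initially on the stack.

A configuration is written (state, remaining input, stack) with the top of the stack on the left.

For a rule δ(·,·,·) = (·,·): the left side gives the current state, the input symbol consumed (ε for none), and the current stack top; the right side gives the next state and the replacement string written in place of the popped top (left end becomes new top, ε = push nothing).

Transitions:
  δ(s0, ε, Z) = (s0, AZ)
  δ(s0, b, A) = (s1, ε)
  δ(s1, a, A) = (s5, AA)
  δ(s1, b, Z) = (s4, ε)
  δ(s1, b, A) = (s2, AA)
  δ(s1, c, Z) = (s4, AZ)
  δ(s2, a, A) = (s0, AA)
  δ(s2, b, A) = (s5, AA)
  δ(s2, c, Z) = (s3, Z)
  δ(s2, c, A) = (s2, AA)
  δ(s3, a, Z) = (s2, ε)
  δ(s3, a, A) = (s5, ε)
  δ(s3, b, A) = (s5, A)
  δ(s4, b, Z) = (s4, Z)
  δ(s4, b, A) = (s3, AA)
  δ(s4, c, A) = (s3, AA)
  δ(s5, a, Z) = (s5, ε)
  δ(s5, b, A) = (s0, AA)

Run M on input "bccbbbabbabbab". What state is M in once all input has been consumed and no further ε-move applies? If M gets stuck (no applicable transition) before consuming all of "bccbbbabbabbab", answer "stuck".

s0

(s0, bccbbbabbabbab, Z)
  ε-move, top Z: go to s0, push AZ → (s0, bccbbbabbabbab, AZ)
  read b, top A: go to s1, push ε → (s1, ccbbbabbabbab, Z)
  read c, top Z: go to s4, push AZ → (s4, cbbbabbabbab, AZ)
  read c, top A: go to s3, push AA → (s3, bbbabbabbab, AAZ)
  read b, top A: go to s5, push A → (s5, bbabbabbab, AAZ)
  read b, top A: go to s0, push AA → (s0, babbabbab, AAAZ)
  read b, top A: go to s1, push ε → (s1, abbabbab, AAZ)
  read a, top A: go to s5, push AA → (s5, bbabbab, AAAZ)
  read b, top A: go to s0, push AA → (s0, babbab, AAAAZ)
  read b, top A: go to s1, push ε → (s1, abbab, AAAZ)
  read a, top A: go to s5, push AA → (s5, bbab, AAAAZ)
  read b, top A: go to s0, push AA → (s0, bab, AAAAAZ)
  read b, top A: go to s1, push ε → (s1, ab, AAAAZ)
  read a, top A: go to s5, push AA → (s5, b, AAAAAZ)
  read b, top A: go to s0, push AA → (s0, ε, AAAAAAZ)
All input consumed; M is in state s0.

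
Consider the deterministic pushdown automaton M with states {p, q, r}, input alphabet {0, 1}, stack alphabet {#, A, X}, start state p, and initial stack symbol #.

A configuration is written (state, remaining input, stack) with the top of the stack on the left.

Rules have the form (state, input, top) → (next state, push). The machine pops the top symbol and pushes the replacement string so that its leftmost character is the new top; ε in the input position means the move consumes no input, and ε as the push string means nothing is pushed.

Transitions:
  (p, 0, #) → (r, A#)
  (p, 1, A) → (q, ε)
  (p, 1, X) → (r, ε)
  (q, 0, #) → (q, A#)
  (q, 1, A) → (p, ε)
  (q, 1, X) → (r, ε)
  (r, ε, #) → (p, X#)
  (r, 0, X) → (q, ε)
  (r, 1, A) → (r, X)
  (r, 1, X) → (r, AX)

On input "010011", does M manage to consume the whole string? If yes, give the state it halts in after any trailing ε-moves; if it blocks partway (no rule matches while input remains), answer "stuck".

(p, 010011, #) ⊢ (r, 10011, A#) ⊢ (r, 0011, X#) ⊢ (q, 011, #) ⊢ (q, 11, A#) ⊢ (p, 1, #)
No transition for (p, 1, top #); M blocks with input 1 remaining.

stuck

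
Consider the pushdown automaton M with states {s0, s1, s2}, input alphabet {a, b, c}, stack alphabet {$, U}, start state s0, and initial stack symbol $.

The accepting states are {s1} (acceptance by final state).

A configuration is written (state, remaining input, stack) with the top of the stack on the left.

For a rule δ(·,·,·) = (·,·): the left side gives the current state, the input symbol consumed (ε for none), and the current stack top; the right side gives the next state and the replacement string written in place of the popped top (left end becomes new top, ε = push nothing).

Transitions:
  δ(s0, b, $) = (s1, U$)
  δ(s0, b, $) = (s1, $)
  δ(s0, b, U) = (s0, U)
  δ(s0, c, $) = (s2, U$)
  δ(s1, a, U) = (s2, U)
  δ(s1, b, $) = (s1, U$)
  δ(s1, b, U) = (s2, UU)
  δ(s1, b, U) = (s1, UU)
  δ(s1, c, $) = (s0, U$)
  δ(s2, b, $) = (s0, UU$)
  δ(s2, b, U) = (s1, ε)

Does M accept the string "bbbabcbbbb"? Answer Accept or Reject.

Reject

No computation consumes all input and reaches a final state.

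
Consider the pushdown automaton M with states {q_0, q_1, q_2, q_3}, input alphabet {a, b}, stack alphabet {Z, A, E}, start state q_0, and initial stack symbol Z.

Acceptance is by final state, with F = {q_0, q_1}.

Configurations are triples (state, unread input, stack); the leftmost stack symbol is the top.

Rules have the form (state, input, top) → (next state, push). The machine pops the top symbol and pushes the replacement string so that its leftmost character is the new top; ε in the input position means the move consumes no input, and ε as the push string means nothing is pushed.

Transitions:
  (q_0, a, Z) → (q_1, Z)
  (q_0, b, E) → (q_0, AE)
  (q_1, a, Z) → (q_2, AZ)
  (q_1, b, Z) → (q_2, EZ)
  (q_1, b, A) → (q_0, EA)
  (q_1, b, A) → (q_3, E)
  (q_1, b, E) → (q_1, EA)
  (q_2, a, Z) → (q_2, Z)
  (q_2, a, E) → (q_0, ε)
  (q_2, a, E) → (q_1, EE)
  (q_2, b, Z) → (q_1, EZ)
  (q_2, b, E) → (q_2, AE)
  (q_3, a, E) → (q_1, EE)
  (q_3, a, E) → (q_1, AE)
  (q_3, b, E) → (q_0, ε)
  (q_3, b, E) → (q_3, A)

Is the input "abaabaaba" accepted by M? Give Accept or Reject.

Accept

One accepting computation: (q_0, abaabaaba, Z) ⊢ (q_1, baabaaba, Z) ⊢ (q_2, aabaaba, EZ) ⊢ (q_0, abaaba, Z) ⊢ (q_1, baaba, Z) ⊢ (q_2, aaba, EZ) ⊢ (q_0, aba, Z) ⊢ (q_1, ba, Z) ⊢ (q_2, a, EZ) ⊢ (q_0, ε, Z)
All input consumed and state q_0 ∈ F.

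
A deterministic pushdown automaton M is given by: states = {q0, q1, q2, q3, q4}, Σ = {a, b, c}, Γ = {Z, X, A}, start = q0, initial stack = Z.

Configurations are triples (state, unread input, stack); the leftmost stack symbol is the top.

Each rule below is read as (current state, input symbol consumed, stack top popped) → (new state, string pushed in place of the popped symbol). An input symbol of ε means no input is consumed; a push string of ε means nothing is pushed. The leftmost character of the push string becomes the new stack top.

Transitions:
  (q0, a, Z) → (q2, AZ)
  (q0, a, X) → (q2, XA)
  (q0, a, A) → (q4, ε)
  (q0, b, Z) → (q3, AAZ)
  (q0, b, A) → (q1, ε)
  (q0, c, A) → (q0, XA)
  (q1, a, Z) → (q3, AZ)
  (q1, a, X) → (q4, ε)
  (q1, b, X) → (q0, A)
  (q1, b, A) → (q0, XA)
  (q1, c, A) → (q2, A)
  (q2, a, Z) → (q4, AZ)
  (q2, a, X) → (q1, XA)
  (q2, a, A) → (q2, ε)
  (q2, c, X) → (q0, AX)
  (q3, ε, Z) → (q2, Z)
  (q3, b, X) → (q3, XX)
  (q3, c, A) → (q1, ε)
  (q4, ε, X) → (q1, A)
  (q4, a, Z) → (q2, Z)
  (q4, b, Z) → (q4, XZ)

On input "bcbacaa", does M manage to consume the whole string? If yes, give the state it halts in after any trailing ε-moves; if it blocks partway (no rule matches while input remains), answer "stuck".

(q0, bcbacaa, Z)
  read b, top Z: go to q3, push AAZ → (q3, cbacaa, AAZ)
  read c, top A: go to q1, push ε → (q1, bacaa, AZ)
  read b, top A: go to q0, push XA → (q0, acaa, XAZ)
  read a, top X: go to q2, push XA → (q2, caa, XAAZ)
  read c, top X: go to q0, push AX → (q0, aa, AXAAZ)
  read a, top A: go to q4, push ε → (q4, a, XAAZ)
  ε-move, top X: go to q1, push A → (q1, a, AAAZ)
No transition for (q1, a, top A); M blocks with input a remaining.

stuck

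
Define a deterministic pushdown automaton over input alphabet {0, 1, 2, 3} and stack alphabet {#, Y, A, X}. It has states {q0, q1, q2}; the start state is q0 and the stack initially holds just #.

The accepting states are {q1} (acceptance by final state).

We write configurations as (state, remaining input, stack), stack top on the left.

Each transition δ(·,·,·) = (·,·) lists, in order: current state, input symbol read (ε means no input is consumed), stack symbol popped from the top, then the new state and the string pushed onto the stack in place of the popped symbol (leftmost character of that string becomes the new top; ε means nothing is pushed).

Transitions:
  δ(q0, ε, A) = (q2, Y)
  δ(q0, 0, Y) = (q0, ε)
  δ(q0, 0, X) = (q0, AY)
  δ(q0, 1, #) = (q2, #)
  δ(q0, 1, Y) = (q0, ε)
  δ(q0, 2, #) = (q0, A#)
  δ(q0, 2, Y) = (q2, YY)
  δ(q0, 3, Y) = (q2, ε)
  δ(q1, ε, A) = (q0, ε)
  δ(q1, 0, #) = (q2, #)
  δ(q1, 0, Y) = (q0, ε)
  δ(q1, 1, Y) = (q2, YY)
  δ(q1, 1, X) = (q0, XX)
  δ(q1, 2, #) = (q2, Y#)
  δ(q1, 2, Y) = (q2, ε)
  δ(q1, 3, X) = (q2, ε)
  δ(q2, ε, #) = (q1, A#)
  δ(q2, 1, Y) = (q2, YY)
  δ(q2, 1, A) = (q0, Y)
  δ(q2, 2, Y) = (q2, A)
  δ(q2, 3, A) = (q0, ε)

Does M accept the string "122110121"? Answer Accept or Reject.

Reject

(q0, 122110121, #)
  read 1, top #: go to q2, push # → (q2, 22110121, #)
  ε-move, top #: go to q1, push A# → (q1, 22110121, A#)
  ε-move, top A: go to q0, push ε → (q0, 22110121, #)
  read 2, top #: go to q0, push A# → (q0, 2110121, A#)
  ε-move, top A: go to q2, push Y → (q2, 2110121, Y#)
  read 2, top Y: go to q2, push A → (q2, 110121, A#)
  read 1, top A: go to q0, push Y → (q0, 10121, Y#)
  read 1, top Y: go to q0, push ε → (q0, 0121, #)
No transition applies at (q0, 0121, #); input not fully consumed.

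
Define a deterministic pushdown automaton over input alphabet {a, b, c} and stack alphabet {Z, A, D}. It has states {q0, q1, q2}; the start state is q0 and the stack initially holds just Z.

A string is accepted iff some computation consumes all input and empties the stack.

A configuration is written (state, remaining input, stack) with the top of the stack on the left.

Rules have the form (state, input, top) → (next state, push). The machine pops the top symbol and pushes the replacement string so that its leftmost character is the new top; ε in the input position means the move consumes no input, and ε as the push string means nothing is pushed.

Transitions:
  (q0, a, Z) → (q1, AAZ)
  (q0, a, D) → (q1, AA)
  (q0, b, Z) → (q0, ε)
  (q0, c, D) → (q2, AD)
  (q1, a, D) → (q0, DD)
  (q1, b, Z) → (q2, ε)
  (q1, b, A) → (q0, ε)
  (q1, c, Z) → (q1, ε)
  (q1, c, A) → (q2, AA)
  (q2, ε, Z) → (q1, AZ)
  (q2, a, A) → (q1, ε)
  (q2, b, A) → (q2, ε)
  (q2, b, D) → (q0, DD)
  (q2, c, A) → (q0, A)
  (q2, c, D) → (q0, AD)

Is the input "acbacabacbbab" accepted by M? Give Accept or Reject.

Accept

(q0, acbacabacbbab, Z)
  read a, top Z: go to q1, push AAZ → (q1, cbacabacbbab, AAZ)
  read c, top A: go to q2, push AA → (q2, bacabacbbab, AAAZ)
  read b, top A: go to q2, push ε → (q2, acabacbbab, AAZ)
  read a, top A: go to q1, push ε → (q1, cabacbbab, AZ)
  read c, top A: go to q2, push AA → (q2, abacbbab, AAZ)
  read a, top A: go to q1, push ε → (q1, bacbbab, AZ)
  read b, top A: go to q0, push ε → (q0, acbbab, Z)
  read a, top Z: go to q1, push AAZ → (q1, cbbab, AAZ)
  read c, top A: go to q2, push AA → (q2, bbab, AAAZ)
  read b, top A: go to q2, push ε → (q2, bab, AAZ)
  read b, top A: go to q2, push ε → (q2, ab, AZ)
  read a, top A: go to q1, push ε → (q1, b, Z)
  read b, top Z: go to q2, push ε → (q2, ε, ε)
All input consumed and the stack is empty.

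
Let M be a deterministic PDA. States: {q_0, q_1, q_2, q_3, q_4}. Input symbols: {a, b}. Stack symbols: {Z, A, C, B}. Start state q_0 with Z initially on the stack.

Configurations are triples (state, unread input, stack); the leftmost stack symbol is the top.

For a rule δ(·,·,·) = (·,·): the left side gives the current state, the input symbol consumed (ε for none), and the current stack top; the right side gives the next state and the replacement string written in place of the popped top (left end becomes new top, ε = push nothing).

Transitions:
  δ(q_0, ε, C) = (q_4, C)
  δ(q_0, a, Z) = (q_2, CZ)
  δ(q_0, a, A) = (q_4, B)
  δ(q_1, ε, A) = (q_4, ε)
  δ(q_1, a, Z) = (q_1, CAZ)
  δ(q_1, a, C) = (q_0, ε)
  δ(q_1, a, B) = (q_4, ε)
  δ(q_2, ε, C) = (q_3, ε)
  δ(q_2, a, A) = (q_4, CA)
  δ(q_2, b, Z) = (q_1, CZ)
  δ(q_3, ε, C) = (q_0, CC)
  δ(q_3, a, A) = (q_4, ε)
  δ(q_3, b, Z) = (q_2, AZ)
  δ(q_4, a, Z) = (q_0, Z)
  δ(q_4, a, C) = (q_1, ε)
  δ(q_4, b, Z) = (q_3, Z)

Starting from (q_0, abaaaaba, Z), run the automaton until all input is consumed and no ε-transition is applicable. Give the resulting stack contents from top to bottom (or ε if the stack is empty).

(q_0, abaaaaba, Z) ⊢ (q_2, baaaaba, CZ) ⊢ (q_3, baaaaba, Z) ⊢ (q_2, aaaaba, AZ) ⊢ (q_4, aaaba, CAZ) ⊢ (q_1, aaba, AZ) ⊢ (q_4, aaba, Z) ⊢ (q_0, aba, Z) ⊢ (q_2, ba, CZ) ⊢ (q_3, ba, Z) ⊢ (q_2, a, AZ) ⊢ (q_4, ε, CAZ)
All input consumed in state q_4 with stack CAZ.

CAZ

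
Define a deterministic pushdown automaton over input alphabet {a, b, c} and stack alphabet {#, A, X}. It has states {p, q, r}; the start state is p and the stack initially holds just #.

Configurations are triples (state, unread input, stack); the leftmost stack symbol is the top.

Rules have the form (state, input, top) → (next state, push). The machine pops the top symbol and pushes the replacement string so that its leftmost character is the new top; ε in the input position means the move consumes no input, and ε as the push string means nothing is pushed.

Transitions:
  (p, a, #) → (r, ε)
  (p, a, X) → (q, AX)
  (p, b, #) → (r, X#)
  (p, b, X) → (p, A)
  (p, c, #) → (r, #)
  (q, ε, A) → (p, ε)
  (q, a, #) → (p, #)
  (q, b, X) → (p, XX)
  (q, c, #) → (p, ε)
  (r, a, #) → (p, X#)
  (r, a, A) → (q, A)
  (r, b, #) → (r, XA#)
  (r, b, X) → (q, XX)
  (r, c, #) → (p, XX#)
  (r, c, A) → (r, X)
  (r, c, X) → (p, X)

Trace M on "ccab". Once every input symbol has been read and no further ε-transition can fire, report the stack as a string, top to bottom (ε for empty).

AX#

(p, ccab, #)
  read c, top #: go to r, push # → (r, cab, #)
  read c, top #: go to p, push XX# → (p, ab, XX#)
  read a, top X: go to q, push AX → (q, b, AXX#)
  ε-move, top A: go to p, push ε → (p, b, XX#)
  read b, top X: go to p, push A → (p, ε, AX#)
All input consumed in state p with stack AX#.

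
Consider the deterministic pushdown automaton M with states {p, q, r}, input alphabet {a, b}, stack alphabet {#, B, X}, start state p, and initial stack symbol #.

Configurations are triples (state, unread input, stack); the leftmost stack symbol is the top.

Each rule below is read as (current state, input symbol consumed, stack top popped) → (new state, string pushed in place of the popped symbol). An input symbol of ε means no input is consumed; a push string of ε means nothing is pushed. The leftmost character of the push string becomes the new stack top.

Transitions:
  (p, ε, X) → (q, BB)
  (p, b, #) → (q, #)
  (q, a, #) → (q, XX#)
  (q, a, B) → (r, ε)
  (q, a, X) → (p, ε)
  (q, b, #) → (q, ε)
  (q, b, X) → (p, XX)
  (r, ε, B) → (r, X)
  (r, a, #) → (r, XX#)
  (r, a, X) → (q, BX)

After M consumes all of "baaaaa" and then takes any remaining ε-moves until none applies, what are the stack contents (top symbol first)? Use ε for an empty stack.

X#

(p, baaaaa, #)
  read b, top #: go to q, push # → (q, aaaaa, #)
  read a, top #: go to q, push XX# → (q, aaaa, XX#)
  read a, top X: go to p, push ε → (p, aaa, X#)
  ε-move, top X: go to q, push BB → (q, aaa, BB#)
  read a, top B: go to r, push ε → (r, aa, B#)
  ε-move, top B: go to r, push X → (r, aa, X#)
  read a, top X: go to q, push BX → (q, a, BX#)
  read a, top B: go to r, push ε → (r, ε, X#)
All input consumed in state r with stack X#.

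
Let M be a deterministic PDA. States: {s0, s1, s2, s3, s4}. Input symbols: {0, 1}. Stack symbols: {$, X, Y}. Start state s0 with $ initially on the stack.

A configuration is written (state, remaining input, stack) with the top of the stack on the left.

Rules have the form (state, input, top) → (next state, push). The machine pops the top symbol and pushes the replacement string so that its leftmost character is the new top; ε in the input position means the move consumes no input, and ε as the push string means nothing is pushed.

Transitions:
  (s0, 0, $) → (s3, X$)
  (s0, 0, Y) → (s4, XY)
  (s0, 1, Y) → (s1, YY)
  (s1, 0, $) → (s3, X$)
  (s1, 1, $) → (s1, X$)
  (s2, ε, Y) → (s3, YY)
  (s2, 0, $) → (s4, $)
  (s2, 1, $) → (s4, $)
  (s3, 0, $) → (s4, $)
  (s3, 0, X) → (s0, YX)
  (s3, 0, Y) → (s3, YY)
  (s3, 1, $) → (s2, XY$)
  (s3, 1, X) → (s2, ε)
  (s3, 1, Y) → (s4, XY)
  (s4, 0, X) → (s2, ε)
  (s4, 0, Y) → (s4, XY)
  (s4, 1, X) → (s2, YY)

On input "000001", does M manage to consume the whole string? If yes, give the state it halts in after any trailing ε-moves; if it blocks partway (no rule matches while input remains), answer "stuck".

s4

(s0, 000001, $)
  read 0, top $: go to s3, push X$ → (s3, 00001, X$)
  read 0, top X: go to s0, push YX → (s0, 0001, YX$)
  read 0, top Y: go to s4, push XY → (s4, 001, XYX$)
  read 0, top X: go to s2, push ε → (s2, 01, YX$)
  ε-move, top Y: go to s3, push YY → (s3, 01, YYX$)
  read 0, top Y: go to s3, push YY → (s3, 1, YYYX$)
  read 1, top Y: go to s4, push XY → (s4, ε, XYYYX$)
All input consumed; M is in state s4.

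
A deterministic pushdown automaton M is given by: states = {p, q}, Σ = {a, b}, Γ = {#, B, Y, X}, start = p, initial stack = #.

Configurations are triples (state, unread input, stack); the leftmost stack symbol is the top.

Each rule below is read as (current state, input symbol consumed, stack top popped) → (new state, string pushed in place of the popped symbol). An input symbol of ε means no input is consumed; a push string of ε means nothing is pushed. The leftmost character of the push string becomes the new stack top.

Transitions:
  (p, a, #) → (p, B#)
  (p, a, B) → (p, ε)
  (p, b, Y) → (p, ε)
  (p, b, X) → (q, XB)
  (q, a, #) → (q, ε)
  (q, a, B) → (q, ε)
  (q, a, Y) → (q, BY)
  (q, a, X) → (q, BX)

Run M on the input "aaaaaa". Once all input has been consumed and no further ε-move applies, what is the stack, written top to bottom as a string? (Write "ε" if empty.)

(p, aaaaaa, #)
  read a, top #: go to p, push B# → (p, aaaaa, B#)
  read a, top B: go to p, push ε → (p, aaaa, #)
  read a, top #: go to p, push B# → (p, aaa, B#)
  read a, top B: go to p, push ε → (p, aa, #)
  read a, top #: go to p, push B# → (p, a, B#)
  read a, top B: go to p, push ε → (p, ε, #)
All input consumed in state p with stack #.

#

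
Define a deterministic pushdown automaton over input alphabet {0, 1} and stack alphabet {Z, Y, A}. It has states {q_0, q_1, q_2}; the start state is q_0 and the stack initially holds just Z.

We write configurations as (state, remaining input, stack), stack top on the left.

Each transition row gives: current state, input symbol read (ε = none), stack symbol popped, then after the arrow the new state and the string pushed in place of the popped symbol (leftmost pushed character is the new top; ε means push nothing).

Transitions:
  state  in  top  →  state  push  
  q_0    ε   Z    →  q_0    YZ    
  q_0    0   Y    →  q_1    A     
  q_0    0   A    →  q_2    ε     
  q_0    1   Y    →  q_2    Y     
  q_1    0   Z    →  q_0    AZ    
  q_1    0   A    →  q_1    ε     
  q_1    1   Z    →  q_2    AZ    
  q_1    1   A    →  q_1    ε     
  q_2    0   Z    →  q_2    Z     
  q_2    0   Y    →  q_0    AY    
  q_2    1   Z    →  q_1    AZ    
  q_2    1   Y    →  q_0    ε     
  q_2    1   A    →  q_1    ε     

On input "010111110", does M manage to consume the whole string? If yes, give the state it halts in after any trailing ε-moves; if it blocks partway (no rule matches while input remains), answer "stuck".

stuck

(q_0, 010111110, Z) ⊢ (q_0, 010111110, YZ) ⊢ (q_1, 10111110, AZ) ⊢ (q_1, 0111110, Z) ⊢ (q_0, 111110, AZ)
No transition for (q_0, 1, top A); M blocks with input 111110 remaining.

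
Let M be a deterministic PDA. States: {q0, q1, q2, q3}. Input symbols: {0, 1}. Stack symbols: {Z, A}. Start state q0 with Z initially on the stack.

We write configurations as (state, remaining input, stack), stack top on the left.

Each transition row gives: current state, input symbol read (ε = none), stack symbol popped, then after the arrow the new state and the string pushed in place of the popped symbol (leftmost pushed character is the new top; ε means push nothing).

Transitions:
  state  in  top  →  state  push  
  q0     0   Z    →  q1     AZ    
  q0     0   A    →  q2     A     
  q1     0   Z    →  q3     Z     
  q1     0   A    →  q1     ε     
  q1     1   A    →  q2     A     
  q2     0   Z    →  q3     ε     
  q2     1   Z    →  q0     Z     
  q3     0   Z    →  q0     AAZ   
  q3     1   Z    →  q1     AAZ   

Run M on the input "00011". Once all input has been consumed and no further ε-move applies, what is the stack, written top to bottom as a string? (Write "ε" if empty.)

AAZ

(q0, 00011, Z)
  read 0, top Z: go to q1, push AZ → (q1, 0011, AZ)
  read 0, top A: go to q1, push ε → (q1, 011, Z)
  read 0, top Z: go to q3, push Z → (q3, 11, Z)
  read 1, top Z: go to q1, push AAZ → (q1, 1, AAZ)
  read 1, top A: go to q2, push A → (q2, ε, AAZ)
All input consumed in state q2 with stack AAZ.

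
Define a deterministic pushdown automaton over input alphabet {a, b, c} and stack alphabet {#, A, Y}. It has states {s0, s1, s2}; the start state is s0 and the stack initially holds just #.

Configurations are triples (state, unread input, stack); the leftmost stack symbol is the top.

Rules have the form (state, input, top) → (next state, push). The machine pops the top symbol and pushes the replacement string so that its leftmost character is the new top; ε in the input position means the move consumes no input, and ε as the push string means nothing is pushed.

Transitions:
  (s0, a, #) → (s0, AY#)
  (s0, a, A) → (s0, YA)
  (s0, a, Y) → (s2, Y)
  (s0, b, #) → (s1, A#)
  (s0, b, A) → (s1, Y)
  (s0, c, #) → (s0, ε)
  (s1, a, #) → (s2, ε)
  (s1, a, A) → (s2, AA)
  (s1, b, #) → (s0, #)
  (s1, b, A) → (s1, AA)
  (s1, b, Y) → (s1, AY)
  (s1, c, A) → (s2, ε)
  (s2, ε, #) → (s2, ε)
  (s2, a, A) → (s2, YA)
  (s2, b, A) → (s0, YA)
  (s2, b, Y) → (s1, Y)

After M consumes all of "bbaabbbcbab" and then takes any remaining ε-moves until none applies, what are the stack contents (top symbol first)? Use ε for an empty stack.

YAYAAA#

(s0, bbaabbbcbab, #)
  read b, top #: go to s1, push A# → (s1, baabbbcbab, A#)
  read b, top A: go to s1, push AA → (s1, aabbbcbab, AA#)
  read a, top A: go to s2, push AA → (s2, abbbcbab, AAA#)
  read a, top A: go to s2, push YA → (s2, bbbcbab, YAAA#)
  read b, top Y: go to s1, push Y → (s1, bbcbab, YAAA#)
  read b, top Y: go to s1, push AY → (s1, bcbab, AYAAA#)
  read b, top A: go to s1, push AA → (s1, cbab, AAYAAA#)
  read c, top A: go to s2, push ε → (s2, bab, AYAAA#)
  read b, top A: go to s0, push YA → (s0, ab, YAYAAA#)
  read a, top Y: go to s2, push Y → (s2, b, YAYAAA#)
  read b, top Y: go to s1, push Y → (s1, ε, YAYAAA#)
All input consumed in state s1 with stack YAYAAA#.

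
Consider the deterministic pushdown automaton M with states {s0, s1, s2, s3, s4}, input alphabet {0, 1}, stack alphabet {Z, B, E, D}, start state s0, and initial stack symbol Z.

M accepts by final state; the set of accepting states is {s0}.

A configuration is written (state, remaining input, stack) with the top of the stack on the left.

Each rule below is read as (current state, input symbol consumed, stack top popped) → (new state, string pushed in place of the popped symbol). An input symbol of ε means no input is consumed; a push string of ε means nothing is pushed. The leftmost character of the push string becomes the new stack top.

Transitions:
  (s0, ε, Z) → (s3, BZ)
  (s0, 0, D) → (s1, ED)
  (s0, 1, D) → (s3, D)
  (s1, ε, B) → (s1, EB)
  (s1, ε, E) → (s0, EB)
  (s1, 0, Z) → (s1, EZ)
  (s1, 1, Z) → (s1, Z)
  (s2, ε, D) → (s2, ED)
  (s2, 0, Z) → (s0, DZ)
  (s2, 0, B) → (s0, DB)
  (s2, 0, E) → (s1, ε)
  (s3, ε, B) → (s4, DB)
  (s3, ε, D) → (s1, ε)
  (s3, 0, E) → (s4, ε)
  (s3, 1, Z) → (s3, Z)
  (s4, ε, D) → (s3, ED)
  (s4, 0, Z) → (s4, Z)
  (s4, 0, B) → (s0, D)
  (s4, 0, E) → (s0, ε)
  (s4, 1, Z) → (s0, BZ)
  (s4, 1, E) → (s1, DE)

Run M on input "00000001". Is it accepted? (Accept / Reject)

Reject

(s0, 00000001, Z) ⊢ (s3, 00000001, BZ) ⊢ (s4, 00000001, DBZ) ⊢ (s3, 00000001, EDBZ) ⊢ (s4, 0000001, DBZ) ⊢ (s3, 0000001, EDBZ) ⊢ (s4, 000001, DBZ) ⊢ (s3, 000001, EDBZ) ⊢ (s4, 00001, DBZ) ⊢ (s3, 00001, EDBZ) ⊢ (s4, 0001, DBZ) ⊢ (s3, 0001, EDBZ) ⊢ (s4, 001, DBZ) ⊢ (s3, 001, EDBZ) ⊢ (s4, 01, DBZ) ⊢ (s3, 01, EDBZ) ⊢ (s4, 1, DBZ) ⊢ (s3, 1, EDBZ)
No transition applies at (s3, 1, EDBZ); input not fully consumed.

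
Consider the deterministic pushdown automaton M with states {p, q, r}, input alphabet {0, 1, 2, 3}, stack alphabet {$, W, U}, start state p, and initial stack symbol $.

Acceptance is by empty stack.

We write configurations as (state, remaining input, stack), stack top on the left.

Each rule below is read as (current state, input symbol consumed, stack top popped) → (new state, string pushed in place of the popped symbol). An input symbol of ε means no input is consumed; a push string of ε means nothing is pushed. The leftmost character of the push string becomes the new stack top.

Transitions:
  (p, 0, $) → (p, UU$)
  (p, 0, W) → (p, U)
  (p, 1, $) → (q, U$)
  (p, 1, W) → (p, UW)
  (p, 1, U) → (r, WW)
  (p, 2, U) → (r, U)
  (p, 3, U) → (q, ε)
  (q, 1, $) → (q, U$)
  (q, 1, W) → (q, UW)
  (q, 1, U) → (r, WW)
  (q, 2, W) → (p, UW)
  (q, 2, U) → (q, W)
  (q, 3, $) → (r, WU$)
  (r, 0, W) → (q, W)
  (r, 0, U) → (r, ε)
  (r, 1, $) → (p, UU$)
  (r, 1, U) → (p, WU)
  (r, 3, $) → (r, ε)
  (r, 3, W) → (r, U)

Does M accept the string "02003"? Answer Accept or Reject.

Accept

(p, 02003, $) ⊢ (p, 2003, UU$) ⊢ (r, 003, UU$) ⊢ (r, 03, U$) ⊢ (r, 3, $) ⊢ (r, ε, ε)
All input consumed and the stack is empty.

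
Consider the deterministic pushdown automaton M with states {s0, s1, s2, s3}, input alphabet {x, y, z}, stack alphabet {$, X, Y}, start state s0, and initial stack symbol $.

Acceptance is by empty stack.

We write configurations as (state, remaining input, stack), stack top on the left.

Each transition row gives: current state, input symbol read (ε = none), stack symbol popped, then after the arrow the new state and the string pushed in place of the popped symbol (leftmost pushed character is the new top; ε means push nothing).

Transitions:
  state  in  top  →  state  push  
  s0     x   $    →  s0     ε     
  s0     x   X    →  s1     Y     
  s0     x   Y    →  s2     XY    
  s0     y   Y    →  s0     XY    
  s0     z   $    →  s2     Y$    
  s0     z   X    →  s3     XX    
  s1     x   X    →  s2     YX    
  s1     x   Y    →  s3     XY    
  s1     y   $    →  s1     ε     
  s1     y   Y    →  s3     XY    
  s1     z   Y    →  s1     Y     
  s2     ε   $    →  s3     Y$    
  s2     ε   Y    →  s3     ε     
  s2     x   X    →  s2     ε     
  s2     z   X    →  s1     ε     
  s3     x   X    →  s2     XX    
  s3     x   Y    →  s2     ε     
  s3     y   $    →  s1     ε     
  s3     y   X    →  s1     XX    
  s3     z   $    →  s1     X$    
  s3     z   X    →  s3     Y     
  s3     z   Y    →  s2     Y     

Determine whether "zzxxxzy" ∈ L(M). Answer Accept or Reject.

(s0, zzxxxzy, $) ⊢ (s2, zxxxzy, Y$) ⊢ (s3, zxxxzy, $) ⊢ (s1, xxxzy, X$) ⊢ (s2, xxzy, YX$) ⊢ (s3, xxzy, X$) ⊢ (s2, xzy, XX$) ⊢ (s2, zy, X$) ⊢ (s1, y, $) ⊢ (s1, ε, ε)
All input consumed and the stack is empty.

Accept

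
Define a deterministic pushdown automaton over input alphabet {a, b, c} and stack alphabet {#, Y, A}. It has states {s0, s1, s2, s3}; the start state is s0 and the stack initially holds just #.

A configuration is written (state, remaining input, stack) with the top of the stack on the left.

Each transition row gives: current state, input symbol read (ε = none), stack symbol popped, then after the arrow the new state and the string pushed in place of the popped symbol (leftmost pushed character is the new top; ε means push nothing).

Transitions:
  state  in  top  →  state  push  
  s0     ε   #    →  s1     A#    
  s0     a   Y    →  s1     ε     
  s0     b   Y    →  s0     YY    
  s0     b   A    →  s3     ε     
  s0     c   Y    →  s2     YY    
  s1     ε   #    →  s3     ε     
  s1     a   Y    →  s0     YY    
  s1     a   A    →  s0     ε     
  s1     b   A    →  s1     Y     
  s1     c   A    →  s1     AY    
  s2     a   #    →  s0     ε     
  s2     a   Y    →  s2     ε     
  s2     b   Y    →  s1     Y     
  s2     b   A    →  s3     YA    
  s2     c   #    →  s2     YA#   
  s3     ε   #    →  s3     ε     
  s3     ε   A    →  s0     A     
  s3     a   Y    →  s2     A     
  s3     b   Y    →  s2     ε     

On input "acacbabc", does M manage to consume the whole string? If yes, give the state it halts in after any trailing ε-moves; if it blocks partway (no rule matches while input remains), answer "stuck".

s2

(s0, acacbabc, #)
  ε-move, top #: go to s1, push A# → (s1, acacbabc, A#)
  read a, top A: go to s0, push ε → (s0, cacbabc, #)
  ε-move, top #: go to s1, push A# → (s1, cacbabc, A#)
  read c, top A: go to s1, push AY → (s1, acbabc, AY#)
  read a, top A: go to s0, push ε → (s0, cbabc, Y#)
  read c, top Y: go to s2, push YY → (s2, babc, YY#)
  read b, top Y: go to s1, push Y → (s1, abc, YY#)
  read a, top Y: go to s0, push YY → (s0, bc, YYY#)
  read b, top Y: go to s0, push YY → (s0, c, YYYY#)
  read c, top Y: go to s2, push YY → (s2, ε, YYYYY#)
All input consumed; M is in state s2.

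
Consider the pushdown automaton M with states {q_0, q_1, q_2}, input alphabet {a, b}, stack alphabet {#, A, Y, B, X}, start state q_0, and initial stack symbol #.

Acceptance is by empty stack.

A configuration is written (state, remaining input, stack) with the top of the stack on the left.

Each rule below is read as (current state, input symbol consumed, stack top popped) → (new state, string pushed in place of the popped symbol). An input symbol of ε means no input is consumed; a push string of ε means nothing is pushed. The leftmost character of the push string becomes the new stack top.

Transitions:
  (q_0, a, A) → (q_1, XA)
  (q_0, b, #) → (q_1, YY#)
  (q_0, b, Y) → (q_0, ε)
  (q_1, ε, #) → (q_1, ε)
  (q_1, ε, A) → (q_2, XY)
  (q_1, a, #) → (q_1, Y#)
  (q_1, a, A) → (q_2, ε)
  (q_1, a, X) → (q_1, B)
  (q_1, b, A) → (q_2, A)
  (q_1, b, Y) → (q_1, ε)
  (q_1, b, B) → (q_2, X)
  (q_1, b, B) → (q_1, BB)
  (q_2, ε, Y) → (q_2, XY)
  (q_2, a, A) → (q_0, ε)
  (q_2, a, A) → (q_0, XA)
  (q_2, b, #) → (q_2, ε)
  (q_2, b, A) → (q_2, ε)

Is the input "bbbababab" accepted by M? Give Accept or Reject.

One accepting computation: (q_0, bbbababab, #) ⊢ (q_1, bbababab, YY#) ⊢ (q_1, bababab, Y#) ⊢ (q_1, ababab, #) ⊢ (q_1, babab, Y#) ⊢ (q_1, abab, #) ⊢ (q_1, bab, Y#) ⊢ (q_1, ab, #) ⊢ (q_1, b, Y#) ⊢ (q_1, ε, #) ⊢ (q_1, ε, ε)
All input consumed and the stack is empty.

Accept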